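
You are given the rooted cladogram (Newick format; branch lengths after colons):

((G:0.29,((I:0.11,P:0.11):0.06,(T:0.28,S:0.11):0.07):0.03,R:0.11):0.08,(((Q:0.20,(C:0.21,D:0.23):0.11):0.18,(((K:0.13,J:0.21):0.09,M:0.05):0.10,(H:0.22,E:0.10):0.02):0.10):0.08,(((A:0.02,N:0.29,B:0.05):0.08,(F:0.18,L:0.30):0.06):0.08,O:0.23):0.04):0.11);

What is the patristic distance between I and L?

The path runs I → … → MRCA → … → L; the MRCA is the root of the tree.
Branch lengths along that path: 0.11 + 0.06 + 0.03 + 0.08 + 0.11 + 0.04 + 0.08 + 0.06 + 0.30 = 0.87.

0.87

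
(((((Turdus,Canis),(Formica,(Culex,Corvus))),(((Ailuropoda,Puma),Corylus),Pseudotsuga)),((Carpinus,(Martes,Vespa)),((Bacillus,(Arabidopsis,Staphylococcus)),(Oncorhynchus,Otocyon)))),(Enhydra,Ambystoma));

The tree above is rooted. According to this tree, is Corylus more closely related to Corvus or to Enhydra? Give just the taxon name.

The MRCA of Corylus and Corvus subtends (((Turdus,Canis),(Formica,(Culex,Corvus))),(((Ailuropoda,Puma),Corylus),Pseudotsuga)) (9 taxa).
The MRCA of Corylus and Enhydra is the root, subtending the entire tree (19 taxa).
The first is nested inside the second, so Corylus shares a more recent common ancestor with Corvus.

Corvus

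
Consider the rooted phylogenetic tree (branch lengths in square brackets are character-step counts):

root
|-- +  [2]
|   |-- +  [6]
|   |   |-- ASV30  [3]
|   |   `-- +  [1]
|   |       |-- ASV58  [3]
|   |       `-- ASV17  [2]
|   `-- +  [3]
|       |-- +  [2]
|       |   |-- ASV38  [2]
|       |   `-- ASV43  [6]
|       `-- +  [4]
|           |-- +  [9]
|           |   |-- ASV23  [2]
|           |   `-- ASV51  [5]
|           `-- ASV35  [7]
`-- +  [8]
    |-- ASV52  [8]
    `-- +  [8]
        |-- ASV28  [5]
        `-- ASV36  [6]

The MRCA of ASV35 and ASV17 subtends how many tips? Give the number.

8

The MRCA of ASV35 and ASV17 is the node subtending ((ASV30,(ASV58,ASV17)),((ASV38,ASV43),((ASV23,ASV51),ASV35))).
That clade contains 8 terminal taxa: ASV17, ASV23, ASV30, ASV35, ASV38, ASV43, ASV51, ASV58.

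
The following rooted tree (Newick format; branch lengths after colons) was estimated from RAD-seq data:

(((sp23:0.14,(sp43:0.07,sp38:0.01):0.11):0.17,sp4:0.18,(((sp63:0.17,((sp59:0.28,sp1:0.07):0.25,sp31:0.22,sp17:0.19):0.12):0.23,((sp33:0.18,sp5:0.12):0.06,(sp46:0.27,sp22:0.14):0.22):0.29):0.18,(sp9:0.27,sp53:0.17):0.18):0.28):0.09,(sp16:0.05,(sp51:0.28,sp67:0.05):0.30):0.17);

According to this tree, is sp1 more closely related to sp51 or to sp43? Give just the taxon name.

sp43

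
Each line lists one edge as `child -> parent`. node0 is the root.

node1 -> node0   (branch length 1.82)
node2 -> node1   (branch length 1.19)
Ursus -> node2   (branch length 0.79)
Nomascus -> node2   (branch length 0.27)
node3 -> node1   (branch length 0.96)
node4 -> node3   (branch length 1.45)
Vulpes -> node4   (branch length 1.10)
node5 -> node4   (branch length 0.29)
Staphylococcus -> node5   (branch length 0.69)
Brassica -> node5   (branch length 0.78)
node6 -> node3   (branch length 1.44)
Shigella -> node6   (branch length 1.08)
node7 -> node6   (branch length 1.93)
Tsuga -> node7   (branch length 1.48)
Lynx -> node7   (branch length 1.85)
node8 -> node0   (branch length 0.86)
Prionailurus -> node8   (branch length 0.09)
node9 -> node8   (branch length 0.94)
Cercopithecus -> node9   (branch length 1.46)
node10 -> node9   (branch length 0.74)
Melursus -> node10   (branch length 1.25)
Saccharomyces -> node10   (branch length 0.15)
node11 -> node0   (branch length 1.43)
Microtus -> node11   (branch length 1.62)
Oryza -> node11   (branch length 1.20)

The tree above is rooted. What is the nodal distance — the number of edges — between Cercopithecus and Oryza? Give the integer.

5

The MRCA of Cercopithecus and Oryza is the root of the tree.
From Cercopithecus up to that node: 3 branches. From Oryza up to the same node: 2 branches. Total: 3 + 2 = 5.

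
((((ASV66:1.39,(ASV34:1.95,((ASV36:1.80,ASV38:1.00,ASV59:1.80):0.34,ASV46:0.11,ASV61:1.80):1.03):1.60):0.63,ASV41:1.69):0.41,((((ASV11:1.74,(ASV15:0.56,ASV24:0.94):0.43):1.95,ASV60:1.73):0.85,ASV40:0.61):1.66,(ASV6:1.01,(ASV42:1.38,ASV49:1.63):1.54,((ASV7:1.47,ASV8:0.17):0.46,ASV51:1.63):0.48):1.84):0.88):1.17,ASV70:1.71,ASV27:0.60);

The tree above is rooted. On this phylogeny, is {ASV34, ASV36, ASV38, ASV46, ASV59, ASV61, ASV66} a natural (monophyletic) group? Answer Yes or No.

The most recent common ancestor of these taxa subtends (ASV66,(ASV34,((ASV36,ASV38,ASV59),ASV46,ASV61))).
That clade has exactly 7 tips — every listed taxon and nothing else — so the group is monophyletic.

Yes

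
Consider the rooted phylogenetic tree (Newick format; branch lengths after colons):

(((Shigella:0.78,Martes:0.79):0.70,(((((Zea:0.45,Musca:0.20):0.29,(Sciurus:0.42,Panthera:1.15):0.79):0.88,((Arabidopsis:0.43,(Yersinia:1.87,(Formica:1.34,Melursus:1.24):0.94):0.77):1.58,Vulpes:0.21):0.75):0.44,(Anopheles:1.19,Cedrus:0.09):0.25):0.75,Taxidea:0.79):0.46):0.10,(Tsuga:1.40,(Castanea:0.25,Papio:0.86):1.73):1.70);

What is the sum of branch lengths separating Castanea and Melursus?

The path runs Castanea → … → MRCA → … → Melursus; the MRCA is the root of the tree.
Branch lengths along that path: 0.25 + 1.73 + 1.70 + 0.10 + 0.46 + 0.75 + 0.44 + 0.75 + 1.58 + 0.77 + 0.94 + 1.24 = 10.71.

10.71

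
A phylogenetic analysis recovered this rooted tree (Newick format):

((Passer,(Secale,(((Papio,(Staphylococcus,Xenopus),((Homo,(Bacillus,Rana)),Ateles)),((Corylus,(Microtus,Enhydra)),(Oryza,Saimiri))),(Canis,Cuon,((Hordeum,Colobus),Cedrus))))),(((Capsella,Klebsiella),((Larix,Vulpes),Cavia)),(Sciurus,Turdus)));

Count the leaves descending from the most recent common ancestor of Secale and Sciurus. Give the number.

The MRCA of Secale and Sciurus is the root, so the clade is the entire tree.
That clade contains 26 terminal taxa: Ateles, Bacillus, Canis, Capsella, Cavia, Cedrus, Colobus, Corylus, Cuon, Enhydra, Homo, Hordeum, Klebsiella, Larix, Microtus, Oryza, Papio, Passer, Rana, Saimiri, Sciurus, Secale, Staphylococcus, Turdus, Vulpes, Xenopus.

26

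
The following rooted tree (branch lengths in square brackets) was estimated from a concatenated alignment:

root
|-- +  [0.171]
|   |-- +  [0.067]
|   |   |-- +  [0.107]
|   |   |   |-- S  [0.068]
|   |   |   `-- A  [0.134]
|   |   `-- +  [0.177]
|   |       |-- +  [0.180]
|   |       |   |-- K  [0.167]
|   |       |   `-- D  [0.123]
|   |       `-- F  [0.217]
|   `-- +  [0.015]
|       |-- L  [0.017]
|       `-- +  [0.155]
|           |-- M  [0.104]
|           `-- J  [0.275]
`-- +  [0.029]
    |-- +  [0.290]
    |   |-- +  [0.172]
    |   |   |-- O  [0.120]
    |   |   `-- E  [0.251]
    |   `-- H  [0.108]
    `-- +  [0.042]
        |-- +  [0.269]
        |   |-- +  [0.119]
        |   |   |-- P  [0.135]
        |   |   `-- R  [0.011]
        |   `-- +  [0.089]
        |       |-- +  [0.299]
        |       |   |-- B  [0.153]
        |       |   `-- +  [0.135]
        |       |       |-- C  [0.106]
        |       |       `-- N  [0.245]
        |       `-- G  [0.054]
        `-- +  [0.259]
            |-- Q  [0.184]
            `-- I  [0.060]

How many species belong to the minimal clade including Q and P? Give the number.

The MRCA of Q and P is the node subtending (((P,R),((B,(C,N)),G)),(Q,I)).
That clade contains 8 terminal taxa: B, C, G, I, N, P, Q, R.

8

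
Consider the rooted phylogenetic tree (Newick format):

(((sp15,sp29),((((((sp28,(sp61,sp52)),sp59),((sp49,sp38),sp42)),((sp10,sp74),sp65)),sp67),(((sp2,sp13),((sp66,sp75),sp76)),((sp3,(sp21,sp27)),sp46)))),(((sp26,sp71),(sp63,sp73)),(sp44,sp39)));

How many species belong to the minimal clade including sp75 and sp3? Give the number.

The MRCA of sp75 and sp3 is the node subtending (((sp2,sp13),((sp66,sp75),sp76)),((sp3,(sp21,sp27)),sp46)).
That clade contains 9 terminal taxa: sp13, sp2, sp21, sp27, sp3, sp46, sp66, sp75, sp76.

9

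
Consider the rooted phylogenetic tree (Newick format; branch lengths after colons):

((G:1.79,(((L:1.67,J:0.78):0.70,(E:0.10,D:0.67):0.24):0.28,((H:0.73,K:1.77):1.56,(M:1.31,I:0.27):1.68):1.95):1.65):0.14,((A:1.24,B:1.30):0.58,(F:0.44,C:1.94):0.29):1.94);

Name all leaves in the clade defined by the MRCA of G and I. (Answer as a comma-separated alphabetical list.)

Tracing G: it sits inside (G,(((L,J),(E,D)),((H,K),(M,I)))).
Tracing I: it sits inside (M,I).
The smallest clade enclosing both is (G,(((L,J),(E,D)),((H,K),(M,I)))); the answer is its 9 terminal taxa in alphabetical order.

D, E, G, H, I, J, K, L, M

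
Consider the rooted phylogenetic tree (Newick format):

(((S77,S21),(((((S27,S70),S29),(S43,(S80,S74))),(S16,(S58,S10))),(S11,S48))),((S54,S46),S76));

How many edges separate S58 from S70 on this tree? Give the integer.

The MRCA of S58 and S70 is the node subtending ((((S27,S70),S29),(S43,(S80,S74))),(S16,(S58,S10))).
From S58 up to that node: 3 branches. From S70 up to the same node: 4 branches. Total: 3 + 4 = 7.

7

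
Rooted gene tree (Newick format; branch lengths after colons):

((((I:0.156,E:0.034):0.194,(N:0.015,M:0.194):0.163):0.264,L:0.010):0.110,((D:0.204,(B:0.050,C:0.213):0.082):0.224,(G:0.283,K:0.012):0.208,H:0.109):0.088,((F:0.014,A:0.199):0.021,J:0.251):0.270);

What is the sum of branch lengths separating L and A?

The path runs L → … → MRCA → … → A; the MRCA is the root of the tree.
Branch lengths along that path: 0.010 + 0.110 + 0.270 + 0.021 + 0.199 = 0.610.

0.610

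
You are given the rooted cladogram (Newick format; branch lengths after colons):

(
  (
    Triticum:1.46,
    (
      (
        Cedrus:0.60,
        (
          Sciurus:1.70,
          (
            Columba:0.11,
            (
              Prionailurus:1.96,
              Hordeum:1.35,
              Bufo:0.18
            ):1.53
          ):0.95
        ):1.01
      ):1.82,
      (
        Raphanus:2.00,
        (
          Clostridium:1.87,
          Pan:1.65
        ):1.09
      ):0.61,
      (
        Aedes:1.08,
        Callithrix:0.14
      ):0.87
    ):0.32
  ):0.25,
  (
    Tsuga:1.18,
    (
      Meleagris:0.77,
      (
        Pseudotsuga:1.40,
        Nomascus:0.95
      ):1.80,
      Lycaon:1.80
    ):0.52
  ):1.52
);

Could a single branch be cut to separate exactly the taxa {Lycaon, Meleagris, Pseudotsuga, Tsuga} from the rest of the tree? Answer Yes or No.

The MRCA of the listed taxa subtends (Tsuga,(Meleagris,(Pseudotsuga,Nomascus),Lycaon)).
That clade also contains Nomascus, which is not in the proposed group, so the group is not monophyletic.

No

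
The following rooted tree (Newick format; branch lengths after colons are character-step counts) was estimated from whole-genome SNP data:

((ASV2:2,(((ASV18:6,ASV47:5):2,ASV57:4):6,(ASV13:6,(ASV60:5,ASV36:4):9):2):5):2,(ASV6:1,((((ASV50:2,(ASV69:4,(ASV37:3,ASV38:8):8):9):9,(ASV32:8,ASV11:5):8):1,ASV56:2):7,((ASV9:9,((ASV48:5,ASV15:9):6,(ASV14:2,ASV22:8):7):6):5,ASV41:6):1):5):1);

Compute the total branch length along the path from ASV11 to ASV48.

The path runs ASV11 → … → MRCA → … → ASV48; the MRCA is the node subtending ((((ASV50,(ASV69,(ASV37,ASV38))),(ASV32,ASV11)),ASV56),((ASV9,((ASV48,ASV15),(ASV14,ASV22))),ASV41)).
Branch lengths along that path: 5 + 8 + 1 + 7 + 1 + 5 + 6 + 6 + 5 = 44.

44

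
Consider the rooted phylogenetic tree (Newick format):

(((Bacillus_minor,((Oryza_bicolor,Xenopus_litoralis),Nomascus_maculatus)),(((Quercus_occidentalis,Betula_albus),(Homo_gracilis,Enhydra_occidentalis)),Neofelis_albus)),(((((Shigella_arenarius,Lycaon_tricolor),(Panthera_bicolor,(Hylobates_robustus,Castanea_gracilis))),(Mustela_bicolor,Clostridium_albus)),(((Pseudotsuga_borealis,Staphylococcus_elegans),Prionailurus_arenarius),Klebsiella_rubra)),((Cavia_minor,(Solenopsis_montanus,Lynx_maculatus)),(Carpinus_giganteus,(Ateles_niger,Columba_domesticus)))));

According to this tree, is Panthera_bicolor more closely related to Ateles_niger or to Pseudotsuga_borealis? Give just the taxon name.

Pseudotsuga_borealis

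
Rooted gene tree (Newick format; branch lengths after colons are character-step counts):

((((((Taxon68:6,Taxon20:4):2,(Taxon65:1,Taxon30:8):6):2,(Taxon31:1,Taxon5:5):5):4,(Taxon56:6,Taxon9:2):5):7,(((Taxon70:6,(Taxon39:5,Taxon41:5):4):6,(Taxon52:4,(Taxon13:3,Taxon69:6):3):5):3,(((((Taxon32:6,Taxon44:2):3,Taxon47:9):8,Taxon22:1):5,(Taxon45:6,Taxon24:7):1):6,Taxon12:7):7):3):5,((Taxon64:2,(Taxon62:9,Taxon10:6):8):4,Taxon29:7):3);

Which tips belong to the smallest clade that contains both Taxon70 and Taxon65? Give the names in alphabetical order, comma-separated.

Taxon12, Taxon13, Taxon20, Taxon22, Taxon24, Taxon30, Taxon31, Taxon32, Taxon39, Taxon41, Taxon44, Taxon45, Taxon47, Taxon5, Taxon52, Taxon56, Taxon65, Taxon68, Taxon69, Taxon70, Taxon9

Tracing Taxon70: it sits inside (Taxon70,(Taxon39,Taxon41)).
Tracing Taxon65: it sits inside (Taxon65,Taxon30).
The smallest clade enclosing both is (((((Taxon68,Taxon20),(Taxon65,Taxon30)),(Taxon31,Taxon5)),(Taxon56,Taxon9)),(((Taxon70,(Taxon39,Taxon41)),(Taxon52,(Taxon13,Taxon69))),(((((Taxon32,Taxon44),Taxon47),Taxon22),(Taxon45,Taxon24)),Taxon12))); the answer is its 21 terminal taxa in alphabetical order.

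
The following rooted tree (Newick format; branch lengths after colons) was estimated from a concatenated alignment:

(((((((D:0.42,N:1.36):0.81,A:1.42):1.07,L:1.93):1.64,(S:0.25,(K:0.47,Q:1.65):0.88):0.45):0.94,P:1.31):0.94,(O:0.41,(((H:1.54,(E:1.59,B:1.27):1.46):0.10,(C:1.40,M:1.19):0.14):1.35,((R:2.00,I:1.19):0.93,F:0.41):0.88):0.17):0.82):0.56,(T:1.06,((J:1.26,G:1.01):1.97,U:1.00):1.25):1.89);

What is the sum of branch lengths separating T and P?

The path runs T → … → MRCA → … → P; the MRCA is the root of the tree.
Branch lengths along that path: 1.06 + 1.89 + 0.56 + 0.94 + 1.31 = 5.76.

5.76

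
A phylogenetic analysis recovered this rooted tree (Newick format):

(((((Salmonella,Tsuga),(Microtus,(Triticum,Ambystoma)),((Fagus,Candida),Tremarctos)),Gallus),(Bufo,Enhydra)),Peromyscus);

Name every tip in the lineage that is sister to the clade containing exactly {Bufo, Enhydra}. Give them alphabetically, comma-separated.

Ambystoma, Candida, Fagus, Gallus, Microtus, Salmonella, Tremarctos, Triticum, Tsuga

The clade containing exactly {Bufo, Enhydra} attaches to the tree at the node subtending ((((Salmonella,Tsuga),(Microtus,(Triticum,Ambystoma)),((Fagus,Candida),Tremarctos)),Gallus),(Bufo,Enhydra)).
The other lineage descending from that same node — the sister group — is (((Salmonella,Tsuga),(Microtus,(Triticum,Ambystoma)),((Fagus,Candida),Tremarctos)),Gallus); its 9 tips in alphabetical order are the answer.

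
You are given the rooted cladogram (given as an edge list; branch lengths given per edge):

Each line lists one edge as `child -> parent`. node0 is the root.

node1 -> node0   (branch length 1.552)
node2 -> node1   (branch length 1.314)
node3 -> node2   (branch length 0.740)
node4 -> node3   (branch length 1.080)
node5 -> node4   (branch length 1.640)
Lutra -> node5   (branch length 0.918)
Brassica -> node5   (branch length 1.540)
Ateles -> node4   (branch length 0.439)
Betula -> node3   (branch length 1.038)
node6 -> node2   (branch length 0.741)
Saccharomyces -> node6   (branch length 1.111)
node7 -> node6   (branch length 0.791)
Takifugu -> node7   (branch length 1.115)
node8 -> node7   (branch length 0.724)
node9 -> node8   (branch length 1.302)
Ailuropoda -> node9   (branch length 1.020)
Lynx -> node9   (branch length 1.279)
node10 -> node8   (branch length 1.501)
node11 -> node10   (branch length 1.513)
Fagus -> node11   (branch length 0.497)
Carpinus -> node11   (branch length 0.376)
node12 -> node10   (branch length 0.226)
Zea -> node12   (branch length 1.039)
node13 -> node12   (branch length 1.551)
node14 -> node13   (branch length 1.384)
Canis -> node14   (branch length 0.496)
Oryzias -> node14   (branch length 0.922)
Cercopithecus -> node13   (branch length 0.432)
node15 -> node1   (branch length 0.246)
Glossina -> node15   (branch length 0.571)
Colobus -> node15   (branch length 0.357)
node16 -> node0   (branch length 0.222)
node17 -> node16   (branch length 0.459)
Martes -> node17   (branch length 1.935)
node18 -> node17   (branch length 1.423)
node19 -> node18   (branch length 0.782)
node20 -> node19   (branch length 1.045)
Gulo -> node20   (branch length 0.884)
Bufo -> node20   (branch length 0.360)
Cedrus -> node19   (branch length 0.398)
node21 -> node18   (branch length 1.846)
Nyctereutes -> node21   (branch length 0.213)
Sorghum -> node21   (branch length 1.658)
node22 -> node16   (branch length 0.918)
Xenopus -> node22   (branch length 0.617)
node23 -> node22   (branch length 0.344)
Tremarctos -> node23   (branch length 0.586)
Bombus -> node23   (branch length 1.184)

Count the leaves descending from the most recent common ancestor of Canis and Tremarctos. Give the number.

The MRCA of Canis and Tremarctos is the root, so the clade is the entire tree.
That clade contains 25 terminal taxa: Ailuropoda, Ateles, Betula, Bombus, Brassica, Bufo, Canis, Carpinus, Cedrus, Cercopithecus, Colobus, Fagus, Glossina, Gulo, Lutra, Lynx, Martes, Nyctereutes, Oryzias, Saccharomyces, Sorghum, Takifugu, Tremarctos, Xenopus, Zea.

25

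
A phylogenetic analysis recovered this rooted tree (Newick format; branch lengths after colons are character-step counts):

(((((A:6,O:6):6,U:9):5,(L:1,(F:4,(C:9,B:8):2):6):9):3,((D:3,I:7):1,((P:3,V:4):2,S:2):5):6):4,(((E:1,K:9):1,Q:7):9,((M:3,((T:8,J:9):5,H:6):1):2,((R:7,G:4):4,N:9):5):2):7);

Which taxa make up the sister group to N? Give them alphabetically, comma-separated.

N attaches to the tree at the node subtending ((R,G),N).
The other lineage descending from that same node — the sister group — is (R,G); its 2 tips in alphabetical order are the answer.

G, R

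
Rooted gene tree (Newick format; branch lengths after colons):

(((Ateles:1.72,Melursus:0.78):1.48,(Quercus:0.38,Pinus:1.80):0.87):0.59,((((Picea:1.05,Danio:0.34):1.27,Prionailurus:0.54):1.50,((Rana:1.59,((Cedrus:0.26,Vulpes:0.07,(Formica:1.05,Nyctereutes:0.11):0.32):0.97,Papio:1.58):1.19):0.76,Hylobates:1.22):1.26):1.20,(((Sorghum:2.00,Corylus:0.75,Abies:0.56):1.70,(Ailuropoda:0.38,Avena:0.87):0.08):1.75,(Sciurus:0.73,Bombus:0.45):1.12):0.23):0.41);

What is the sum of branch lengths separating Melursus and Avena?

The path runs Melursus → … → MRCA → … → Avena; the MRCA is the root of the tree.
Branch lengths along that path: 0.78 + 1.48 + 0.59 + 0.41 + 0.23 + 1.75 + 0.08 + 0.87 = 6.19.

6.19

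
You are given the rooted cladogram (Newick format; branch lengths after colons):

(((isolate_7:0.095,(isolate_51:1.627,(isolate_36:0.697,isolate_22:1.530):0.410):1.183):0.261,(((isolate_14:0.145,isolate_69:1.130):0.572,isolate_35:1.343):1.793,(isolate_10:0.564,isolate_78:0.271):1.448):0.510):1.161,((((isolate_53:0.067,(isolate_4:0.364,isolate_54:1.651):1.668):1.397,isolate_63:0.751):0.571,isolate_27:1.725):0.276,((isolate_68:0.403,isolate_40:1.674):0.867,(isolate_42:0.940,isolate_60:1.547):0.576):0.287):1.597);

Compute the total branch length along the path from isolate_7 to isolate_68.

The path runs isolate_7 → … → MRCA → … → isolate_68; the MRCA is the root of the tree.
Branch lengths along that path: 0.095 + 0.261 + 1.161 + 1.597 + 0.287 + 0.867 + 0.403 = 4.671.

4.671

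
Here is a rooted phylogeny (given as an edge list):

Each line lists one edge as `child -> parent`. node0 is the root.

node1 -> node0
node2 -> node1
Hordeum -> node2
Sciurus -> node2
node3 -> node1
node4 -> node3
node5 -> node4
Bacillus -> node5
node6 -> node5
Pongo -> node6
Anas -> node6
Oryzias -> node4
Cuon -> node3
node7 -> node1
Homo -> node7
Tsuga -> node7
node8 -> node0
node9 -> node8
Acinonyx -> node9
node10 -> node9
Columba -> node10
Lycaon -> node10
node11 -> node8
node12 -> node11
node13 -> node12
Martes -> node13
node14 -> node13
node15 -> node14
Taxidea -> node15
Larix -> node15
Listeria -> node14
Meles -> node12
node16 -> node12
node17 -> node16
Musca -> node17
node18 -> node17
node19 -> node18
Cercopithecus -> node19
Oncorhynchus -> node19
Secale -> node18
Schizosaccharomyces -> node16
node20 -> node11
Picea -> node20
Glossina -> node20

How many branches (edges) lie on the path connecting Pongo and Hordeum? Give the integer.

The MRCA of Pongo and Hordeum is the node subtending ((Hordeum,Sciurus),(((Bacillus,(Pongo,Anas)),Oryzias),Cuon),(Homo,Tsuga)).
From Pongo up to that node: 5 branches. From Hordeum up to the same node: 2 branches. Total: 5 + 2 = 7.

7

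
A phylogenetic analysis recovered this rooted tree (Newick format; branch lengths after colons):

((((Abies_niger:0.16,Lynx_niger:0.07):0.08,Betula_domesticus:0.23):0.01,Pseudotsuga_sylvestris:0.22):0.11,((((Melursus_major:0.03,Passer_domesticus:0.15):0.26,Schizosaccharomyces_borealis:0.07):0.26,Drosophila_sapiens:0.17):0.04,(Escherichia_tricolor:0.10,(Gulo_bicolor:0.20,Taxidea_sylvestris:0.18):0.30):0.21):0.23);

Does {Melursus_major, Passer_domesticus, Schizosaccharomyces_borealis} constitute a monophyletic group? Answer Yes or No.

The most recent common ancestor of these taxa subtends ((Melursus_major,Passer_domesticus),Schizosaccharomyces_borealis).
That clade has exactly 3 tips — every listed taxon and nothing else — so the group is monophyletic.

Yes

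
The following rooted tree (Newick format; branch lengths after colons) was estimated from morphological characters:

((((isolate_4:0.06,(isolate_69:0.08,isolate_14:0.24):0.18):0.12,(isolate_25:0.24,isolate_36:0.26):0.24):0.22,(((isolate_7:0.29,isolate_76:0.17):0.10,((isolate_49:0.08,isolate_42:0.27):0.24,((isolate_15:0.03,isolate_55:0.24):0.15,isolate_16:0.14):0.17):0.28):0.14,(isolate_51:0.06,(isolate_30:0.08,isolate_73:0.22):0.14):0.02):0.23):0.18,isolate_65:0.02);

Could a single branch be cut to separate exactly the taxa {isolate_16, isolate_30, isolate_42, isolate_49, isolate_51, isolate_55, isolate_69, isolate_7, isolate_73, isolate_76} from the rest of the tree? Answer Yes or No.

No

The MRCA of the listed taxa subtends (((isolate_4,(isolate_69,isolate_14)),(isolate_25,isolate_36)),(((isolate_7,isolate_76),((isolate_49,isolate_42),((isolate_15,isolate_55),isolate_16))),(isolate_51,(isolate_30,isolate_73)))).
That clade also contains isolate_14, isolate_15, isolate_25, isolate_36, isolate_4, which are not in the proposed group, so the group is not monophyletic.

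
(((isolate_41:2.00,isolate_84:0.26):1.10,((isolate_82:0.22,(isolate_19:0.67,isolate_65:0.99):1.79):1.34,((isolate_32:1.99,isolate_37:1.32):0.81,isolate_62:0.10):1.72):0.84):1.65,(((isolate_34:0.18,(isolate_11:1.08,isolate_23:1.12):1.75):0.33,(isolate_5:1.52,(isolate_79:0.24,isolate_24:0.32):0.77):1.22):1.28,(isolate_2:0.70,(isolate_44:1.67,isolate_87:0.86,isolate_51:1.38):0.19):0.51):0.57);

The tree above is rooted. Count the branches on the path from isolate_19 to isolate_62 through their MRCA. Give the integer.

The MRCA of isolate_19 and isolate_62 is the node subtending ((isolate_82,(isolate_19,isolate_65)),((isolate_32,isolate_37),isolate_62)).
From isolate_19 up to that node: 3 branches. From isolate_62 up to the same node: 2 branches. Total: 3 + 2 = 5.

5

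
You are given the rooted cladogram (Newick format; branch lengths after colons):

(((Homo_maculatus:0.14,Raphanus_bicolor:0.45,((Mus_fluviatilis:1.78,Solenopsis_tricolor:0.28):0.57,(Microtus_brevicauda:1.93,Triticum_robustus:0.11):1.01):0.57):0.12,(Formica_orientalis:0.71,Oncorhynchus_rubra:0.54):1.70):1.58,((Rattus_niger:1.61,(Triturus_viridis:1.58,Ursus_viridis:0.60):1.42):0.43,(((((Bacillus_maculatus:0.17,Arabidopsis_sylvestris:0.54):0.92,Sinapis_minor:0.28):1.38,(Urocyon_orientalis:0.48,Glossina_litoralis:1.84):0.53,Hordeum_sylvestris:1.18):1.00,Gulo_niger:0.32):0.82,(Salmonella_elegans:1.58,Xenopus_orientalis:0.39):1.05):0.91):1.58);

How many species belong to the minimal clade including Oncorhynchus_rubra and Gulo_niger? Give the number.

20

The MRCA of Oncorhynchus_rubra and Gulo_niger is the root, so the clade is the entire tree.
That clade contains 20 terminal taxa: Arabidopsis_sylvestris, Bacillus_maculatus, Formica_orientalis, Glossina_litoralis, Gulo_niger, Homo_maculatus, Hordeum_sylvestris, Microtus_brevicauda, Mus_fluviatilis, Oncorhynchus_rubra, Raphanus_bicolor, Rattus_niger, Salmonella_elegans, Sinapis_minor, Solenopsis_tricolor, Triticum_robustus, Triturus_viridis, Urocyon_orientalis, Ursus_viridis, Xenopus_orientalis.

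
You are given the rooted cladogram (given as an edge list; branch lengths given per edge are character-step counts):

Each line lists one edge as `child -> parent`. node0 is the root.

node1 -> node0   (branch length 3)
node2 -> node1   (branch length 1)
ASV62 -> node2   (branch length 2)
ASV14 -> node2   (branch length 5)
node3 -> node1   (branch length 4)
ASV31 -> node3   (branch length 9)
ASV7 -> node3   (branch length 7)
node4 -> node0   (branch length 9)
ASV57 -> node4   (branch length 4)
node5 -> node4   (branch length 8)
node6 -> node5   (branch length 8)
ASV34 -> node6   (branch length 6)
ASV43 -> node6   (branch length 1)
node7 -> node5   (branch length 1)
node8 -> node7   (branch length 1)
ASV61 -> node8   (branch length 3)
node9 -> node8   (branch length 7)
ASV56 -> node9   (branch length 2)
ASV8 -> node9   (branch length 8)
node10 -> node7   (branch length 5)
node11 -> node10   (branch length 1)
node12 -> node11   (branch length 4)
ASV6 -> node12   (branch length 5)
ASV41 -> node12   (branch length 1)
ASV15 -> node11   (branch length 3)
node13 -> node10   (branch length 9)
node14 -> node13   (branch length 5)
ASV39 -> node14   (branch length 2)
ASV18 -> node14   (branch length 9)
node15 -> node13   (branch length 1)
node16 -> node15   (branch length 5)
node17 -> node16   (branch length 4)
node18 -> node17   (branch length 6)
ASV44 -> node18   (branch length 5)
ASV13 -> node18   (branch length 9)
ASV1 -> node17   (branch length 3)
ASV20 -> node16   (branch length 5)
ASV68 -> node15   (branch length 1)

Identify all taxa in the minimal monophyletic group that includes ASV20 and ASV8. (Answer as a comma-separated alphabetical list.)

ASV1, ASV13, ASV15, ASV18, ASV20, ASV39, ASV41, ASV44, ASV56, ASV6, ASV61, ASV68, ASV8

Tracing ASV20: it sits inside (((ASV44,ASV13),ASV1),ASV20).
Tracing ASV8: it sits inside (ASV56,ASV8).
The smallest clade enclosing both is ((ASV61,(ASV56,ASV8)),(((ASV6,ASV41),ASV15),((ASV39,ASV18),((((ASV44,ASV13),ASV1),ASV20),ASV68)))); the answer is its 13 terminal taxa in alphabetical order.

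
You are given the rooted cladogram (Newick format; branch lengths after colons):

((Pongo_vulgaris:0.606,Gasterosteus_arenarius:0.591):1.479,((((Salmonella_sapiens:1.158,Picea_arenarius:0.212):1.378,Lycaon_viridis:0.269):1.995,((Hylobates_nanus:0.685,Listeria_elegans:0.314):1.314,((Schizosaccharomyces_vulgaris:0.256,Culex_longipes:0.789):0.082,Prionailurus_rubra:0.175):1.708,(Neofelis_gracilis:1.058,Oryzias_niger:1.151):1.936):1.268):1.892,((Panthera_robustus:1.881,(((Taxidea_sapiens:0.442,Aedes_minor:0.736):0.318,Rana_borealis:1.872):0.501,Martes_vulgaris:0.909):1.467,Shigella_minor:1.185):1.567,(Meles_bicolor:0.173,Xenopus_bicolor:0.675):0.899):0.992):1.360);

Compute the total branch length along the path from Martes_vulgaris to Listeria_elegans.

9.723

The path runs Martes_vulgaris → … → MRCA → … → Listeria_elegans; the MRCA is the node subtending ((((Salmonella_sapiens,Picea_arenarius),Lycaon_viridis),((Hylobates_nanus,Listeria_elegans),((Schizosaccharomyces_vulgaris,Culex_longipes),Prionailurus_rubra),(Neofelis_gracilis,Oryzias_niger))),((Panthera_robustus,(((Taxidea_sapiens,Aedes_minor),Rana_borealis),Martes_vulgaris),Shigella_minor),(Meles_bicolor,Xenopus_bicolor))).
Branch lengths along that path: 0.909 + 1.467 + 1.567 + 0.992 + 1.892 + 1.268 + 1.314 + 0.314 = 9.723.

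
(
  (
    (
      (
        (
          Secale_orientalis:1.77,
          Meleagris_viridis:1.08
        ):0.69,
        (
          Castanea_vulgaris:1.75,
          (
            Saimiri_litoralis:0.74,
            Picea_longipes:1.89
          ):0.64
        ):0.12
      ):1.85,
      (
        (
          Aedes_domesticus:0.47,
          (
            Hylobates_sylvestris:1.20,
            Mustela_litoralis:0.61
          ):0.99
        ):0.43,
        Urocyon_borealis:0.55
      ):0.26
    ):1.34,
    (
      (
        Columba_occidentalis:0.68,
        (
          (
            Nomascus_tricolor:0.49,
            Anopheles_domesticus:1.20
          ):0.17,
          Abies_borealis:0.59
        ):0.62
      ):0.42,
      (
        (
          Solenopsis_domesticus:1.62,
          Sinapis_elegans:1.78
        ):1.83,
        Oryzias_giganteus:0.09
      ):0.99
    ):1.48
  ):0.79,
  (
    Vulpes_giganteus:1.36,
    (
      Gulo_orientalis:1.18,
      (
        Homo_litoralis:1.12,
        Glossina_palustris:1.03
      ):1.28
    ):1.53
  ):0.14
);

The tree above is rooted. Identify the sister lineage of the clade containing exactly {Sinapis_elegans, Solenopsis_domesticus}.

Oryzias_giganteus

The clade containing exactly {Sinapis_elegans, Solenopsis_domesticus} attaches to the tree at the node subtending ((Solenopsis_domesticus,Sinapis_elegans),Oryzias_giganteus).
The other lineage descending from that same node — the sister group — is the single tip Oryzias_giganteus.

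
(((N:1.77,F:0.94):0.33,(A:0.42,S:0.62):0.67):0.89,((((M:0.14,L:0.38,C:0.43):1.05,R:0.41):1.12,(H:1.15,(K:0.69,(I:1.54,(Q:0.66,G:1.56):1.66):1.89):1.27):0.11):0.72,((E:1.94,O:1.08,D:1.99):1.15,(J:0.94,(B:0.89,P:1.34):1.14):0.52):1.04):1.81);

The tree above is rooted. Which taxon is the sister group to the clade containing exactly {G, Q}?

I

The clade containing exactly {G, Q} attaches to the tree at the node subtending (I,(Q,G)).
The other lineage descending from that same node — the sister group — is the single tip I.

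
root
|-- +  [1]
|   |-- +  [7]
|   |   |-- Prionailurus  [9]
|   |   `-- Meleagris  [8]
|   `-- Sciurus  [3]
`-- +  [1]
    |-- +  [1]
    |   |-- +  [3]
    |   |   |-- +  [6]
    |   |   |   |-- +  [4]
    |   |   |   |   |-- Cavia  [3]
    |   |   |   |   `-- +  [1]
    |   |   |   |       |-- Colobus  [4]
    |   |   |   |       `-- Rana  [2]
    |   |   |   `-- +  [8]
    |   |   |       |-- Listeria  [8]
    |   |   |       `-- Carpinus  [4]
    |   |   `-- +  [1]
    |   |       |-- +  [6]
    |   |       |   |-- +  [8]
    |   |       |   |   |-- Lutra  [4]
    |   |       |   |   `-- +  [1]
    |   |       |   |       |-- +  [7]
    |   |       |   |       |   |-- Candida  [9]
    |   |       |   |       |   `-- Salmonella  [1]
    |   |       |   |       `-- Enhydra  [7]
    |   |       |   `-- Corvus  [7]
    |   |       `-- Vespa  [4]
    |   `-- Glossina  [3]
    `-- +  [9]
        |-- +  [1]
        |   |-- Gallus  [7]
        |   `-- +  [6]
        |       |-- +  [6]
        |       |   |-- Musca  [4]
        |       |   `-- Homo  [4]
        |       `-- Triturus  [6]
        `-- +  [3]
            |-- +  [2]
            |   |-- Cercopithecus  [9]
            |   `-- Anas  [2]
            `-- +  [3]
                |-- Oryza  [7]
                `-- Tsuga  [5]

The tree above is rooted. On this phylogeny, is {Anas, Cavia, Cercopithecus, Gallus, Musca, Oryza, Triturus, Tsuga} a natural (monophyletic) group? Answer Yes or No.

The MRCA of the listed taxa subtends (((((Cavia,(Colobus,Rana)),(Listeria,Carpinus)),(((Lutra,((Candida,Salmonella),Enhydra)),Corvus),Vespa)),Glossina),((Gallus,((Musca,Homo),Triturus)),((Cercopithecus,Anas),(Oryza,Tsuga)))).
That clade also contains Candida, Carpinus, Colobus, Corvus, Enhydra, Glossina, Homo, Listeria, Lutra, Rana, Salmonella, Vespa, which are not in the proposed group, so the group is not monophyletic.

No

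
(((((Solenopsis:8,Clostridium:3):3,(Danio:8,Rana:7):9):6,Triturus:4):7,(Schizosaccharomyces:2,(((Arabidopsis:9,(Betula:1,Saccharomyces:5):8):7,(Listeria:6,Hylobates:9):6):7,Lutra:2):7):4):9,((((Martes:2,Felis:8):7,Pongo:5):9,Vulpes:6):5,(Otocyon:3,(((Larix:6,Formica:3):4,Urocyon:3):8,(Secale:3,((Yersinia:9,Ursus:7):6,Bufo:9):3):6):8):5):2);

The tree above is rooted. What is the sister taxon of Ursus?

Yersinia

Ursus attaches to the tree at the node subtending (Yersinia,Ursus).
The other lineage descending from that same node — the sister group — is the single tip Yersinia.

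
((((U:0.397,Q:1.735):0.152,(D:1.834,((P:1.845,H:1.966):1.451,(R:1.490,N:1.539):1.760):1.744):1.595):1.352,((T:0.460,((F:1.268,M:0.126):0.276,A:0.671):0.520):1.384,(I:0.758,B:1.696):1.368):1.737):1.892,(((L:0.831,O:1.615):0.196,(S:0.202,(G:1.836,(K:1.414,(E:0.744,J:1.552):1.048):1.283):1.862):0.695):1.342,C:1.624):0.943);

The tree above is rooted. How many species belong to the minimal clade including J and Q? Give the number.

The MRCA of J and Q is the root, so the clade is the entire tree.
That clade contains 21 terminal taxa: A, B, C, D, E, F, G, H, I, J, K, L, M, N, O, P, Q, R, S, T, U.

21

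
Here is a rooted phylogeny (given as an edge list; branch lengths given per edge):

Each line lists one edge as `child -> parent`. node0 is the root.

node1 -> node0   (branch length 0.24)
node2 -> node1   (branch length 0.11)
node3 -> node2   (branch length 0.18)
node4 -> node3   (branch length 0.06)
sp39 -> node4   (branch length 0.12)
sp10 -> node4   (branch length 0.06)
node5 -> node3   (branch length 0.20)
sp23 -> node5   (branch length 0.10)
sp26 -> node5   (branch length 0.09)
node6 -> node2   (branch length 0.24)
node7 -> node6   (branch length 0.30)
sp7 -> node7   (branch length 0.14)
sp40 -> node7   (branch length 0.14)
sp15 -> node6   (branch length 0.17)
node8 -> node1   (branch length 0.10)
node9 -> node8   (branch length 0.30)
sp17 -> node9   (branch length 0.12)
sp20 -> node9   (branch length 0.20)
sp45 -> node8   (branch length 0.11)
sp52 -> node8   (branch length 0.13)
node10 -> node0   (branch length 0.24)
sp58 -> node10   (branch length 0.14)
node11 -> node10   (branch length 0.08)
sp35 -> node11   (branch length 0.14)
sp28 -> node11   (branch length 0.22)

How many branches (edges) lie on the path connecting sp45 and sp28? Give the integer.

6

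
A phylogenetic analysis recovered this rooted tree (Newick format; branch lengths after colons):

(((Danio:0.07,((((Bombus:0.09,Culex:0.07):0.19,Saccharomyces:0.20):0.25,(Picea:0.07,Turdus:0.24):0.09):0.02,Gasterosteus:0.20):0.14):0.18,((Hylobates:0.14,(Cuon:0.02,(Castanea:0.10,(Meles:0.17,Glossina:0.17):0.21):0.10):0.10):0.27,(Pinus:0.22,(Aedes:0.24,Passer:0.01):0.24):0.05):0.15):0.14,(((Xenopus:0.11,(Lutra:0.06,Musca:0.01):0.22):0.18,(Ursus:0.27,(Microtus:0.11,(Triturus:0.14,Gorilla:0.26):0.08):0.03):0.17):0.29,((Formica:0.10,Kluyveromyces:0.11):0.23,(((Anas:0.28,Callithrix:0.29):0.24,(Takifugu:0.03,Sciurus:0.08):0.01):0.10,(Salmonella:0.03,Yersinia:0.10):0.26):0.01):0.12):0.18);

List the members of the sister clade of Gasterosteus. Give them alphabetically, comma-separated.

Bombus, Culex, Picea, Saccharomyces, Turdus

Gasterosteus attaches to the tree at the node subtending ((((Bombus,Culex),Saccharomyces),(Picea,Turdus)),Gasterosteus).
The other lineage descending from that same node — the sister group — is (((Bombus,Culex),Saccharomyces),(Picea,Turdus)); its 5 tips in alphabetical order are the answer.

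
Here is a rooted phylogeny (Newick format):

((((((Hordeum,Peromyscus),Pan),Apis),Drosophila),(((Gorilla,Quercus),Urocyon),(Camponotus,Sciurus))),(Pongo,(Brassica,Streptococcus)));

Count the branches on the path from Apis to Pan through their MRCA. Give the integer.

3

The MRCA of Apis and Pan is the node subtending (((Hordeum,Peromyscus),Pan),Apis).
From Apis up to that node: 1 branch. From Pan up to the same node: 2 branches. Total: 1 + 2 = 3.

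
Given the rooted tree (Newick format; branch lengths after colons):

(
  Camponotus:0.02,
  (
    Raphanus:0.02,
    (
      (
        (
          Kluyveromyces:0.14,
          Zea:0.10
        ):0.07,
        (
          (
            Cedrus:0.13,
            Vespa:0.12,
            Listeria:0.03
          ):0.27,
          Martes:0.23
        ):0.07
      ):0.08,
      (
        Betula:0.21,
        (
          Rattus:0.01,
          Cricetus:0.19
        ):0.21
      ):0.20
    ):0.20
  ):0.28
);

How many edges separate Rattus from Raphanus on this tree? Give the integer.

5

The MRCA of Rattus and Raphanus is the node subtending (Raphanus,(((Kluyveromyces,Zea),((Cedrus,Vespa,Listeria),Martes)),(Betula,(Rattus,Cricetus)))).
From Rattus up to that node: 4 branches. From Raphanus up to the same node: 1 branch. Total: 4 + 1 = 5.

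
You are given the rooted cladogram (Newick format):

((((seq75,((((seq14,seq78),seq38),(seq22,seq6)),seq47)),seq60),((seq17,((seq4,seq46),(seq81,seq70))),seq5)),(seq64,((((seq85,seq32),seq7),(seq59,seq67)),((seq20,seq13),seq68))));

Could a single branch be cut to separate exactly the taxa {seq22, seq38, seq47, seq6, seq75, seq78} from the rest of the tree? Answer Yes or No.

No

The MRCA of the listed taxa subtends (seq75,((((seq14,seq78),seq38),(seq22,seq6)),seq47)).
That clade also contains seq14, which is not in the proposed group, so the group is not monophyletic.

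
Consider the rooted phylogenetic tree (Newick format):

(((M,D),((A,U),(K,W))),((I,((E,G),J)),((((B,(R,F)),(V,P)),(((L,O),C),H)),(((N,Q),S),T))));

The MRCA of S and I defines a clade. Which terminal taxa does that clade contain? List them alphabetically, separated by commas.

B, C, E, F, G, H, I, J, L, N, O, P, Q, R, S, T, V

Tracing S: it sits inside ((N,Q),S).
Tracing I: it sits inside (I,((E,G),J)).
The smallest clade enclosing both is ((I,((E,G),J)),((((B,(R,F)),(V,P)),(((L,O),C),H)),(((N,Q),S),T))); the answer is its 17 terminal taxa in alphabetical order.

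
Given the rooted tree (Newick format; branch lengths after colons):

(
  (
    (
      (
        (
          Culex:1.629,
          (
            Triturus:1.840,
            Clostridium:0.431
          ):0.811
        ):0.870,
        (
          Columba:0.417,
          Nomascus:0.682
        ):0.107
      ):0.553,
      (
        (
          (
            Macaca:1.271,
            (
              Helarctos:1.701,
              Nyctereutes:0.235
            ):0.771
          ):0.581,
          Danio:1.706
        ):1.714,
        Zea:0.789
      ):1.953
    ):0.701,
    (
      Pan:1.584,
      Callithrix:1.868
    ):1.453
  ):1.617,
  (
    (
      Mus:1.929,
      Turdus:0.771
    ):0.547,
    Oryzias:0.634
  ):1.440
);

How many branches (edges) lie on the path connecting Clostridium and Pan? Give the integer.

7

The MRCA of Clostridium and Pan is the node subtending ((((Culex,(Triturus,Clostridium)),(Columba,Nomascus)),(((Macaca,(Helarctos,Nyctereutes)),Danio),Zea)),(Pan,Callithrix)).
From Clostridium up to that node: 5 branches. From Pan up to the same node: 2 branches. Total: 5 + 2 = 7.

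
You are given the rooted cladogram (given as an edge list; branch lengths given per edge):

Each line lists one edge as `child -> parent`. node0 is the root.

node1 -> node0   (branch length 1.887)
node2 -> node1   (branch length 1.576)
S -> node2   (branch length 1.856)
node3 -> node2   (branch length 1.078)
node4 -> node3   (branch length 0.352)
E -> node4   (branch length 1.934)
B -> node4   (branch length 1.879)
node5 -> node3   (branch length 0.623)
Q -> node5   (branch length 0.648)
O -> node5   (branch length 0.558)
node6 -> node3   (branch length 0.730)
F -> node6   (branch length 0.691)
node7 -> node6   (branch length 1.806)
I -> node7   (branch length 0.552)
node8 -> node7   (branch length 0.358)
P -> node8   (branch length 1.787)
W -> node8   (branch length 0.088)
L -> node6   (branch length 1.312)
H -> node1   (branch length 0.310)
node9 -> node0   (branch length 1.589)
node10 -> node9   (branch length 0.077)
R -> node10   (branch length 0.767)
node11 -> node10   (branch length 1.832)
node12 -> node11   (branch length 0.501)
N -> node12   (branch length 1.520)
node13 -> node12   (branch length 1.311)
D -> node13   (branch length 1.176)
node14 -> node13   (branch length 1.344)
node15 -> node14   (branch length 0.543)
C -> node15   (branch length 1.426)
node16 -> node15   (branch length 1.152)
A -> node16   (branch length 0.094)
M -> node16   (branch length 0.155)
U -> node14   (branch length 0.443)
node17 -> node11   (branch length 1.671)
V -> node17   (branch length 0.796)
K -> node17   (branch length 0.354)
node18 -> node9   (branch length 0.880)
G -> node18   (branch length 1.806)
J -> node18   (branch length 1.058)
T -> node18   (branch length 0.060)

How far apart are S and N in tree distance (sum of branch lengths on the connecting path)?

The path runs S → … → MRCA → … → N; the MRCA is the root of the tree.
Branch lengths along that path: 1.856 + 1.576 + 1.887 + 1.589 + 0.077 + 1.832 + 0.501 + 1.520 = 10.838.

10.838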